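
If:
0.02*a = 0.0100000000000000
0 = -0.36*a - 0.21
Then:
No Solution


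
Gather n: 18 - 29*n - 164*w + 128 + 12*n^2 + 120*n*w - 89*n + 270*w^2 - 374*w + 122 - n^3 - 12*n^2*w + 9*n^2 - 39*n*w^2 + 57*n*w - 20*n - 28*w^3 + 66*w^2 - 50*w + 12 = -n^3 + n^2*(21 - 12*w) + n*(-39*w^2 + 177*w - 138) - 28*w^3 + 336*w^2 - 588*w + 280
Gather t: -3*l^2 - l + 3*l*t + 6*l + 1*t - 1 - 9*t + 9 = -3*l^2 + 5*l + t*(3*l - 8) + 8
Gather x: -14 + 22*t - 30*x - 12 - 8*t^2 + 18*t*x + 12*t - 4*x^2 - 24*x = -8*t^2 + 34*t - 4*x^2 + x*(18*t - 54) - 26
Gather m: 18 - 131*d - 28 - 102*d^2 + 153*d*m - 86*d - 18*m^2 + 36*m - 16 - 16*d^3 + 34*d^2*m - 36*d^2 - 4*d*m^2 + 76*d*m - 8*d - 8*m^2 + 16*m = -16*d^3 - 138*d^2 - 225*d + m^2*(-4*d - 26) + m*(34*d^2 + 229*d + 52) - 26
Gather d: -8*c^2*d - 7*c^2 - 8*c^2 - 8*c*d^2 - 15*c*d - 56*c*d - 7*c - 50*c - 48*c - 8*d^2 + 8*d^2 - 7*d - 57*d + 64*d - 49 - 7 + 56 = -15*c^2 - 8*c*d^2 - 105*c + d*(-8*c^2 - 71*c)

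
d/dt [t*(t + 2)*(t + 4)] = 3*t^2 + 12*t + 8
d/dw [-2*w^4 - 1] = -8*w^3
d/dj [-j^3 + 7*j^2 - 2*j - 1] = -3*j^2 + 14*j - 2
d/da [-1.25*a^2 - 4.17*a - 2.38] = -2.5*a - 4.17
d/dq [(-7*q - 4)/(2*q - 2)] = 11/(2*(q - 1)^2)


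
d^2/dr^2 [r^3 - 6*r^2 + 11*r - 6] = 6*r - 12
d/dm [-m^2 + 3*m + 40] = 3 - 2*m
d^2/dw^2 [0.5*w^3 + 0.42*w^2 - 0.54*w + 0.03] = 3.0*w + 0.84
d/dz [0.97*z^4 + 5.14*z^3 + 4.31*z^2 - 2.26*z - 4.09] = 3.88*z^3 + 15.42*z^2 + 8.62*z - 2.26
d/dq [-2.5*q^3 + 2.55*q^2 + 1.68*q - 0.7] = -7.5*q^2 + 5.1*q + 1.68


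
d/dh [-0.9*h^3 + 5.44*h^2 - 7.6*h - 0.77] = -2.7*h^2 + 10.88*h - 7.6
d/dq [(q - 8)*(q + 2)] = 2*q - 6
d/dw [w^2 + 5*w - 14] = 2*w + 5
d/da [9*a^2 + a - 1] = 18*a + 1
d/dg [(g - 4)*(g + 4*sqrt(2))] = 2*g - 4 + 4*sqrt(2)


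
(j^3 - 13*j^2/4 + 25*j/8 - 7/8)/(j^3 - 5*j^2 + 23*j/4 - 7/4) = (4*j - 7)/(2*(2*j - 7))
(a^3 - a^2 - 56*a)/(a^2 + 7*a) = a - 8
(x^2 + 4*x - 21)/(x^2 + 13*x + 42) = (x - 3)/(x + 6)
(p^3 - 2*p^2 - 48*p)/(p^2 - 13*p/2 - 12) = 2*p*(p + 6)/(2*p + 3)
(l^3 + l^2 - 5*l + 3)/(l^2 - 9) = (l^2 - 2*l + 1)/(l - 3)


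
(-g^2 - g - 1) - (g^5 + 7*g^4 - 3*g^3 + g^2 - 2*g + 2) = -g^5 - 7*g^4 + 3*g^3 - 2*g^2 + g - 3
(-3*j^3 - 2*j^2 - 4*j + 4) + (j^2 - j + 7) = -3*j^3 - j^2 - 5*j + 11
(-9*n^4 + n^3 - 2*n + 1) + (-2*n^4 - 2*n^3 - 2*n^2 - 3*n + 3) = -11*n^4 - n^3 - 2*n^2 - 5*n + 4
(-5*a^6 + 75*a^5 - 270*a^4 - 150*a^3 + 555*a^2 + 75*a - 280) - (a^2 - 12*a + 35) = -5*a^6 + 75*a^5 - 270*a^4 - 150*a^3 + 554*a^2 + 87*a - 315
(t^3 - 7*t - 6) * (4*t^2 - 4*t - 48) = 4*t^5 - 4*t^4 - 76*t^3 + 4*t^2 + 360*t + 288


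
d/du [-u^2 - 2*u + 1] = -2*u - 2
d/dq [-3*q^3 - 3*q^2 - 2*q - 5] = -9*q^2 - 6*q - 2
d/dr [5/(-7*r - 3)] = 35/(7*r + 3)^2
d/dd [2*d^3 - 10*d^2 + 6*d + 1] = 6*d^2 - 20*d + 6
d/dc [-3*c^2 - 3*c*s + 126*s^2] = -6*c - 3*s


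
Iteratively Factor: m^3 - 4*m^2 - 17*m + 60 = (m - 5)*(m^2 + m - 12) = (m - 5)*(m + 4)*(m - 3)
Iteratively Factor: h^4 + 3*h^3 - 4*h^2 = (h - 1)*(h^3 + 4*h^2) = (h - 1)*(h + 4)*(h^2) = h*(h - 1)*(h + 4)*(h)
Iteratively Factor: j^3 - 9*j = (j + 3)*(j^2 - 3*j) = j*(j + 3)*(j - 3)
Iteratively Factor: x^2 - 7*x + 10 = (x - 5)*(x - 2)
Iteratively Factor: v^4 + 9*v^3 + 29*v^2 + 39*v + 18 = (v + 2)*(v^3 + 7*v^2 + 15*v + 9) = (v + 2)*(v + 3)*(v^2 + 4*v + 3) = (v + 2)*(v + 3)^2*(v + 1)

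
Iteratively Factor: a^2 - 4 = (a - 2)*(a + 2)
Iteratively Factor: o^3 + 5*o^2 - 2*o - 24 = (o - 2)*(o^2 + 7*o + 12) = (o - 2)*(o + 4)*(o + 3)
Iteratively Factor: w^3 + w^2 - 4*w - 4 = (w + 1)*(w^2 - 4) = (w + 1)*(w + 2)*(w - 2)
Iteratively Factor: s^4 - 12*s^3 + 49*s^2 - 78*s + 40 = (s - 4)*(s^3 - 8*s^2 + 17*s - 10) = (s - 4)*(s - 2)*(s^2 - 6*s + 5) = (s - 4)*(s - 2)*(s - 1)*(s - 5)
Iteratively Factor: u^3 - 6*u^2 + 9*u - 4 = (u - 1)*(u^2 - 5*u + 4) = (u - 4)*(u - 1)*(u - 1)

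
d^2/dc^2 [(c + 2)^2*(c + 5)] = 6*c + 18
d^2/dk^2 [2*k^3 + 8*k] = 12*k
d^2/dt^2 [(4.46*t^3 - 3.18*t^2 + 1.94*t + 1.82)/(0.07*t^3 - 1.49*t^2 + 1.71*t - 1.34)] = (0.899192000000001*t^6 - 3.14613600000003*t^5 + 6.19701599999996*t^4 - 6.99498400000007*t^3 + 4.51154400000001*t^2 - 1.98894*t + 0.846715999999997)/(0.000343*t^9 - 0.021903*t^8 + 0.491358*t^7 - 4.397765*t^6 + 12.841746*t^5 - 22.957917*t^4 + 25.862403*t^3 - 19.781214*t^2 + 9.211428*t - 2.406104)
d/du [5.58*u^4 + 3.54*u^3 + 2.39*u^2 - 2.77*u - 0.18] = 22.32*u^3 + 10.62*u^2 + 4.78*u - 2.77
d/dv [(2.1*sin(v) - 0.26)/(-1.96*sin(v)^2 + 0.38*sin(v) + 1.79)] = (4.116*sin(v)^2 - 1.0192*sin(v) + 3.8578)*cos(v)/(3.8416*sin(v)^4 - 1.4896*sin(v)^3 - 6.8724*sin(v)^2 + 1.3604*sin(v) + 3.2041)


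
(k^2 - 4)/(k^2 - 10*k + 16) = (k + 2)/(k - 8)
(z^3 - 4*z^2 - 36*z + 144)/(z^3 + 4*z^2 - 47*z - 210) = (z^2 - 10*z + 24)/(z^2 - 2*z - 35)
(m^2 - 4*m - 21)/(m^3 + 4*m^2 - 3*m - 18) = (m - 7)/(m^2 + m - 6)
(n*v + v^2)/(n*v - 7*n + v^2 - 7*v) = v/(v - 7)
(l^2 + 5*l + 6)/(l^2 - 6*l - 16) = (l + 3)/(l - 8)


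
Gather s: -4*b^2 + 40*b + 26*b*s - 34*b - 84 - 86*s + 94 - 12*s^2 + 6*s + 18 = -4*b^2 + 6*b - 12*s^2 + s*(26*b - 80) + 28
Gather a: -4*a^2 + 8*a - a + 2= -4*a^2 + 7*a + 2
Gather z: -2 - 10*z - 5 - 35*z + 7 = -45*z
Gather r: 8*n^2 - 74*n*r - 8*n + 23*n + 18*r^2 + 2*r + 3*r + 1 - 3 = 8*n^2 + 15*n + 18*r^2 + r*(5 - 74*n) - 2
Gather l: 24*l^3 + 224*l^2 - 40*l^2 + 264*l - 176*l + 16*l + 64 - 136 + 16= 24*l^3 + 184*l^2 + 104*l - 56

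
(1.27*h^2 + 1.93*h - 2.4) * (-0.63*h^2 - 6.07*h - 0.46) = -0.8001*h^4 - 8.9248*h^3 - 10.7873*h^2 + 13.6802*h + 1.104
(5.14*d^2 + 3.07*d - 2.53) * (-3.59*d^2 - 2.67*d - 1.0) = -18.4526*d^4 - 24.7451*d^3 - 4.2542*d^2 + 3.6851*d + 2.53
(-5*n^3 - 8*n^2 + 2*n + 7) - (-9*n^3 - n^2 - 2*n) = 4*n^3 - 7*n^2 + 4*n + 7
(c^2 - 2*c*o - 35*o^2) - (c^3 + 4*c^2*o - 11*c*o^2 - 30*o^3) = -c^3 - 4*c^2*o + c^2 + 11*c*o^2 - 2*c*o + 30*o^3 - 35*o^2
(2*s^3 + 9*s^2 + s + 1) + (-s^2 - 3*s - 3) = 2*s^3 + 8*s^2 - 2*s - 2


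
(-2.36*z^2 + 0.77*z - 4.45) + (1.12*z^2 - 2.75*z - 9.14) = -1.24*z^2 - 1.98*z - 13.59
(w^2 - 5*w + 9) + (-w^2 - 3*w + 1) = 10 - 8*w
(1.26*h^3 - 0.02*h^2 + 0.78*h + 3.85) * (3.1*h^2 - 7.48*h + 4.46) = 3.906*h^5 - 9.4868*h^4 + 8.1872*h^3 + 6.0114*h^2 - 25.3192*h + 17.171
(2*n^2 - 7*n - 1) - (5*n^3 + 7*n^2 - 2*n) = -5*n^3 - 5*n^2 - 5*n - 1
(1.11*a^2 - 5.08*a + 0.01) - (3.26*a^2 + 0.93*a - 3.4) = -2.15*a^2 - 6.01*a + 3.41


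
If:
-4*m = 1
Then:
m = -1/4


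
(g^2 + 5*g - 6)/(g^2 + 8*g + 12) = (g - 1)/(g + 2)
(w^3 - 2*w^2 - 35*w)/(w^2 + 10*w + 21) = w*(w^2 - 2*w - 35)/(w^2 + 10*w + 21)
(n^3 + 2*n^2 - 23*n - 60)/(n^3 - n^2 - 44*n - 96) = (n - 5)/(n - 8)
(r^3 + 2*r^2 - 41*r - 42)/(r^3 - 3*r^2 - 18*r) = (r^2 + 8*r + 7)/(r*(r + 3))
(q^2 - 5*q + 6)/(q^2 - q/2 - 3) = 2*(q - 3)/(2*q + 3)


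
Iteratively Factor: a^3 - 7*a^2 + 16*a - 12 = (a - 2)*(a^2 - 5*a + 6) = (a - 2)^2*(a - 3)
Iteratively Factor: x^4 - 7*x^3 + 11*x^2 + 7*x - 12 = (x + 1)*(x^3 - 8*x^2 + 19*x - 12) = (x - 4)*(x + 1)*(x^2 - 4*x + 3) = (x - 4)*(x - 1)*(x + 1)*(x - 3)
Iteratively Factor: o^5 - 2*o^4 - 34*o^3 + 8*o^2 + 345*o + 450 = (o + 3)*(o^4 - 5*o^3 - 19*o^2 + 65*o + 150) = (o - 5)*(o + 3)*(o^3 - 19*o - 30) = (o - 5)*(o + 2)*(o + 3)*(o^2 - 2*o - 15) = (o - 5)*(o + 2)*(o + 3)^2*(o - 5)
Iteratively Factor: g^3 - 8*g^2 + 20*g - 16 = (g - 2)*(g^2 - 6*g + 8) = (g - 4)*(g - 2)*(g - 2)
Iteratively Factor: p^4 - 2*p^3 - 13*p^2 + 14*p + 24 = (p + 1)*(p^3 - 3*p^2 - 10*p + 24) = (p + 1)*(p + 3)*(p^2 - 6*p + 8) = (p - 4)*(p + 1)*(p + 3)*(p - 2)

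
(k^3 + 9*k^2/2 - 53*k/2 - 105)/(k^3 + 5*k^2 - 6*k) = (2*k^2 - 3*k - 35)/(2*k*(k - 1))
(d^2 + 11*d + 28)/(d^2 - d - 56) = (d + 4)/(d - 8)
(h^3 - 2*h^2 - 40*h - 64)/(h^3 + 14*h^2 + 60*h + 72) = (h^2 - 4*h - 32)/(h^2 + 12*h + 36)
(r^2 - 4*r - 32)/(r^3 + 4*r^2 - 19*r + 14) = (r^2 - 4*r - 32)/(r^3 + 4*r^2 - 19*r + 14)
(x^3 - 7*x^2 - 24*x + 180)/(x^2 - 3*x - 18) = (x^2 - x - 30)/(x + 3)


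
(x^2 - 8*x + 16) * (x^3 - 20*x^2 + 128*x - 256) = x^5 - 28*x^4 + 304*x^3 - 1600*x^2 + 4096*x - 4096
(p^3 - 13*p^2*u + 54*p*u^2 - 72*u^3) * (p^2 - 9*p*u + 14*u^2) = p^5 - 22*p^4*u + 185*p^3*u^2 - 740*p^2*u^3 + 1404*p*u^4 - 1008*u^5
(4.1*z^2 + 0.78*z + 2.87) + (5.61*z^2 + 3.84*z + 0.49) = 9.71*z^2 + 4.62*z + 3.36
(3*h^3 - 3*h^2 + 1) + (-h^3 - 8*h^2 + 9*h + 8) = 2*h^3 - 11*h^2 + 9*h + 9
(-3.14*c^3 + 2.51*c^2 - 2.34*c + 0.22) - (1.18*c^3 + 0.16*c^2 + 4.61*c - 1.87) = -4.32*c^3 + 2.35*c^2 - 6.95*c + 2.09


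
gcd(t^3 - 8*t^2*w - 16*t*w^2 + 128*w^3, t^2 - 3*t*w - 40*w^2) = t - 8*w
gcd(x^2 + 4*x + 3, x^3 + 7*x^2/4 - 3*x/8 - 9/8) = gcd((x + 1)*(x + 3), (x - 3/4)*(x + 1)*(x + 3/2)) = x + 1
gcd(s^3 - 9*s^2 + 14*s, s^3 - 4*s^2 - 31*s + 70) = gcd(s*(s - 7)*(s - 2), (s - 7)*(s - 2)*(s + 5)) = s^2 - 9*s + 14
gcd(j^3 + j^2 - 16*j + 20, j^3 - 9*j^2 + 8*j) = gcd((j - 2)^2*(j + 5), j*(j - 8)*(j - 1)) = 1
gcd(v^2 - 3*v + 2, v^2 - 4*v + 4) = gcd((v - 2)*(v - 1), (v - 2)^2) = v - 2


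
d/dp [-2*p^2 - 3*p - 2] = -4*p - 3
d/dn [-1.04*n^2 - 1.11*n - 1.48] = -2.08*n - 1.11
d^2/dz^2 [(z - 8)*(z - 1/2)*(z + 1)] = 6*z - 15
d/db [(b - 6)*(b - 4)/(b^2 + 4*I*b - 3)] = (b^2*(10 + 4*I) - 54*b + 30 - 96*I)/(b^4 + 8*I*b^3 - 22*b^2 - 24*I*b + 9)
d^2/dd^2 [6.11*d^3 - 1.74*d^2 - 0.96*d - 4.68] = 36.66*d - 3.48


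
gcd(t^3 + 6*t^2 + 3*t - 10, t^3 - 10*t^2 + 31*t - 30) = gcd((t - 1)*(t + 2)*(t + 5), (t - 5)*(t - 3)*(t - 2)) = 1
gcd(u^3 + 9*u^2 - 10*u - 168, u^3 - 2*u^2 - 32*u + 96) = u^2 + 2*u - 24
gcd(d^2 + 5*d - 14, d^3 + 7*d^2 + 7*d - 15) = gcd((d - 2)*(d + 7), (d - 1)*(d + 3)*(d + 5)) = 1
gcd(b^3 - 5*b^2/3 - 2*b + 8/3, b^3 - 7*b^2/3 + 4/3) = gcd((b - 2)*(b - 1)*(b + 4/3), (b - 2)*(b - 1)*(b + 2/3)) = b^2 - 3*b + 2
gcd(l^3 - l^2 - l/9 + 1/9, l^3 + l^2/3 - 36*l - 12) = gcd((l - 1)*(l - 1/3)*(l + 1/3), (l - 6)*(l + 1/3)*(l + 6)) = l + 1/3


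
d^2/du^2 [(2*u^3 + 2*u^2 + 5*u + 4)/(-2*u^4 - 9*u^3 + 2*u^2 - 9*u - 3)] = 2*(-8*u^9 - 24*u^8 - 252*u^7 - 834*u^6 - 1389*u^5 - 306*u^4 + 1285*u^3 - 264*u^2 + 396*u - 231)/(8*u^12 + 108*u^11 + 462*u^10 + 621*u^9 + 546*u^8 + 2403*u^7 + 163*u^6 + 2295*u^5 + 1062*u^4 + 648*u^3 + 675*u^2 + 243*u + 27)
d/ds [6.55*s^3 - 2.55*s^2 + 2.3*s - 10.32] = 19.65*s^2 - 5.1*s + 2.3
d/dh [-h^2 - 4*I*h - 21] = -2*h - 4*I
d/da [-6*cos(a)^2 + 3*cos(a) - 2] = 3*(4*cos(a) - 1)*sin(a)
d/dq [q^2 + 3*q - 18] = 2*q + 3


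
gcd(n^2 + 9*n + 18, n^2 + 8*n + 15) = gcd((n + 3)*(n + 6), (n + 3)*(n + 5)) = n + 3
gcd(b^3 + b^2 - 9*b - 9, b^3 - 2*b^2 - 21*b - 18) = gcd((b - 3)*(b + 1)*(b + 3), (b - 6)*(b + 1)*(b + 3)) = b^2 + 4*b + 3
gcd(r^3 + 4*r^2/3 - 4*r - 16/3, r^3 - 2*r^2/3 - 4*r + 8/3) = r^2 - 4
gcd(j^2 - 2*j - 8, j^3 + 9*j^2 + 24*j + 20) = j + 2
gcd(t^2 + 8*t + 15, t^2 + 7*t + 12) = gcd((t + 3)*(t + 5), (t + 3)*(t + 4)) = t + 3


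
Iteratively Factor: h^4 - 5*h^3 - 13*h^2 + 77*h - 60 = (h - 1)*(h^3 - 4*h^2 - 17*h + 60) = (h - 5)*(h - 1)*(h^2 + h - 12) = (h - 5)*(h - 1)*(h + 4)*(h - 3)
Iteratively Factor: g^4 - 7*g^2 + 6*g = (g)*(g^3 - 7*g + 6) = g*(g - 2)*(g^2 + 2*g - 3) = g*(g - 2)*(g + 3)*(g - 1)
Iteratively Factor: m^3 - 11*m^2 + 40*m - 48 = (m - 4)*(m^2 - 7*m + 12) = (m - 4)^2*(m - 3)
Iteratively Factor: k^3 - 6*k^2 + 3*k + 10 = (k - 5)*(k^2 - k - 2) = (k - 5)*(k - 2)*(k + 1)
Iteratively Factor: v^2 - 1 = (v + 1)*(v - 1)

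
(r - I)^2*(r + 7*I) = r^3 + 5*I*r^2 + 13*r - 7*I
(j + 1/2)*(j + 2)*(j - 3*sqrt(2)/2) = j^3 - 3*sqrt(2)*j^2/2 + 5*j^2/2 - 15*sqrt(2)*j/4 + j - 3*sqrt(2)/2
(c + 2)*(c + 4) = c^2 + 6*c + 8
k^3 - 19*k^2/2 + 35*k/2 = k*(k - 7)*(k - 5/2)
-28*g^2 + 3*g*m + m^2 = (-4*g + m)*(7*g + m)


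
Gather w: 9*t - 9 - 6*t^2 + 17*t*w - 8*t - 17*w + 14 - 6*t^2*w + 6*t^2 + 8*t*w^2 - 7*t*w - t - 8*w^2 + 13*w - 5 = w^2*(8*t - 8) + w*(-6*t^2 + 10*t - 4)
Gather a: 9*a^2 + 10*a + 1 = 9*a^2 + 10*a + 1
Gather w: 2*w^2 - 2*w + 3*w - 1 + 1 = 2*w^2 + w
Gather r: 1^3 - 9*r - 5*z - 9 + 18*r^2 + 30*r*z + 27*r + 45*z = 18*r^2 + r*(30*z + 18) + 40*z - 8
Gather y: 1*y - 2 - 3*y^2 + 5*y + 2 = -3*y^2 + 6*y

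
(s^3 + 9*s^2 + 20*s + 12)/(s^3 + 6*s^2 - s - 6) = (s + 2)/(s - 1)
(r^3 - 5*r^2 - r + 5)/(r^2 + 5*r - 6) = (r^2 - 4*r - 5)/(r + 6)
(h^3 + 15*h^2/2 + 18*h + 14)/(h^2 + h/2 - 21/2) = (h^2 + 4*h + 4)/(h - 3)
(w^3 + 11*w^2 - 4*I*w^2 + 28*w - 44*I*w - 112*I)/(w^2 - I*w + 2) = (w^3 + w^2*(11 - 4*I) + w*(28 - 44*I) - 112*I)/(w^2 - I*w + 2)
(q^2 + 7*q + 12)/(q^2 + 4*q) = (q + 3)/q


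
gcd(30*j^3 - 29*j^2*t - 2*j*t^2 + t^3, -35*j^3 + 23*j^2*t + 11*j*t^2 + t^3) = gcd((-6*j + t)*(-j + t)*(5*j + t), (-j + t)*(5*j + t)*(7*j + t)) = -5*j^2 + 4*j*t + t^2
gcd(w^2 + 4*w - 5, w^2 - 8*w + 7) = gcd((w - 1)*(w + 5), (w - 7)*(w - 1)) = w - 1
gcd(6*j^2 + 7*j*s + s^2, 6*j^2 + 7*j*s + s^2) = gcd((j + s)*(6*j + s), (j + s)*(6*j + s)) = 6*j^2 + 7*j*s + s^2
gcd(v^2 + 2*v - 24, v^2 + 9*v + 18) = v + 6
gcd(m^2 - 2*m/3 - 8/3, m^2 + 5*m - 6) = 1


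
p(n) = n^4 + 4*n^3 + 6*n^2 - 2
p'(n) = 4*n^3 + 12*n^2 + 12*n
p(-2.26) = 8.56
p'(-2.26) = -12.00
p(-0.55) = -0.76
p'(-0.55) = -3.64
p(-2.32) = 9.32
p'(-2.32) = -13.20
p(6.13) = 2556.87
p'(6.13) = 1445.87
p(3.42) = 364.99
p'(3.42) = 341.40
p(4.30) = 768.85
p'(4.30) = 591.51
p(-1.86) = 4.99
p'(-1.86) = -6.54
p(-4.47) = 159.86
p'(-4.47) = -171.13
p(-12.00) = 14686.00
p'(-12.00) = -5328.00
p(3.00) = 241.00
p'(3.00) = 252.00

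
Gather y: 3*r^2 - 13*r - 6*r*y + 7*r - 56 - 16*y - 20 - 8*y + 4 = 3*r^2 - 6*r + y*(-6*r - 24) - 72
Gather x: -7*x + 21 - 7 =14 - 7*x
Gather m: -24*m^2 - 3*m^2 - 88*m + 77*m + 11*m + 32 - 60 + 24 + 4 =-27*m^2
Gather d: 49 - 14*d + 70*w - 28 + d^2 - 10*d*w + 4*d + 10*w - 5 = d^2 + d*(-10*w - 10) + 80*w + 16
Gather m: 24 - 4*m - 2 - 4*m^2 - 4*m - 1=-4*m^2 - 8*m + 21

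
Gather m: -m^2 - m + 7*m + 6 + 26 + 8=-m^2 + 6*m + 40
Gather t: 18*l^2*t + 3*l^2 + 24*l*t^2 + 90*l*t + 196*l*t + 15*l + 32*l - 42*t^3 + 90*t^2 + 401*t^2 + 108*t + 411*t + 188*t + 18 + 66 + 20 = 3*l^2 + 47*l - 42*t^3 + t^2*(24*l + 491) + t*(18*l^2 + 286*l + 707) + 104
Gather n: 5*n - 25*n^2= -25*n^2 + 5*n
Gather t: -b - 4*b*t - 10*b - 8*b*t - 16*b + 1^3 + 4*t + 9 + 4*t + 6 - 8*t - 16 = -12*b*t - 27*b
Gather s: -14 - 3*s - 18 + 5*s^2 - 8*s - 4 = 5*s^2 - 11*s - 36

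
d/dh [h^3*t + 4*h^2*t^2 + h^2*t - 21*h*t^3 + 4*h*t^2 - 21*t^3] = t*(3*h^2 + 8*h*t + 2*h - 21*t^2 + 4*t)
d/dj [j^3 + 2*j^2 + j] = 3*j^2 + 4*j + 1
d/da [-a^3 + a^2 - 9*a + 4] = -3*a^2 + 2*a - 9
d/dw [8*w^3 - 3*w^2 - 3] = 6*w*(4*w - 1)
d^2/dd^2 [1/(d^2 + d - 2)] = 2*(-d^2 - d + (2*d + 1)^2 + 2)/(d^2 + d - 2)^3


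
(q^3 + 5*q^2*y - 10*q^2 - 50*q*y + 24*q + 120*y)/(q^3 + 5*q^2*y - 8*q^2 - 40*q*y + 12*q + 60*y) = (q - 4)/(q - 2)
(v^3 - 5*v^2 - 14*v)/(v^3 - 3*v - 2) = v*(-v^2 + 5*v + 14)/(-v^3 + 3*v + 2)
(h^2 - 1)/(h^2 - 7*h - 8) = (h - 1)/(h - 8)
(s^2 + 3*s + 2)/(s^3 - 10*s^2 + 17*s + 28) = (s + 2)/(s^2 - 11*s + 28)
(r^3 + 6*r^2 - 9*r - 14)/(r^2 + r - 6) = (r^2 + 8*r + 7)/(r + 3)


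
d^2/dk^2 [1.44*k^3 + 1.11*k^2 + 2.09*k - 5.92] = 8.64*k + 2.22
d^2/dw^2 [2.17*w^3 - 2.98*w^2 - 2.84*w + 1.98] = 13.02*w - 5.96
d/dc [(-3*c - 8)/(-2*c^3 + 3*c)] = 12*(-c^3 - 4*c^2 + 2)/(c^2*(4*c^4 - 12*c^2 + 9))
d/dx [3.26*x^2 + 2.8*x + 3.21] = 6.52*x + 2.8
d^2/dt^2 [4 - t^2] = -2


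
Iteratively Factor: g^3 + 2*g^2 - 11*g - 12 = (g - 3)*(g^2 + 5*g + 4) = (g - 3)*(g + 4)*(g + 1)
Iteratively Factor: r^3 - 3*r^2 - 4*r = (r - 4)*(r^2 + r) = (r - 4)*(r + 1)*(r)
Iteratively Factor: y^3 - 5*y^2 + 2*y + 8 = (y + 1)*(y^2 - 6*y + 8) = (y - 2)*(y + 1)*(y - 4)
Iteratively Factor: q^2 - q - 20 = (q - 5)*(q + 4)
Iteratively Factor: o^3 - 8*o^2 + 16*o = (o)*(o^2 - 8*o + 16) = o*(o - 4)*(o - 4)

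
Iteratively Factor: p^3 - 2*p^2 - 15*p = (p)*(p^2 - 2*p - 15) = p*(p + 3)*(p - 5)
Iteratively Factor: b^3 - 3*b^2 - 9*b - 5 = (b + 1)*(b^2 - 4*b - 5) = (b + 1)^2*(b - 5)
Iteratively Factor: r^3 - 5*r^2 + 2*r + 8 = (r - 4)*(r^2 - r - 2) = (r - 4)*(r - 2)*(r + 1)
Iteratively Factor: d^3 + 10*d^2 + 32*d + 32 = (d + 4)*(d^2 + 6*d + 8) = (d + 4)^2*(d + 2)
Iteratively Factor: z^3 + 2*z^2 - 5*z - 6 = (z + 3)*(z^2 - z - 2) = (z + 1)*(z + 3)*(z - 2)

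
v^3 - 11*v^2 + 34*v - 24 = (v - 6)*(v - 4)*(v - 1)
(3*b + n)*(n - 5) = 3*b*n - 15*b + n^2 - 5*n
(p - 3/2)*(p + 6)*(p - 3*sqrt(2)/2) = p^3 - 3*sqrt(2)*p^2/2 + 9*p^2/2 - 27*sqrt(2)*p/4 - 9*p + 27*sqrt(2)/2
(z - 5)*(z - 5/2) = z^2 - 15*z/2 + 25/2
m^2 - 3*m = m*(m - 3)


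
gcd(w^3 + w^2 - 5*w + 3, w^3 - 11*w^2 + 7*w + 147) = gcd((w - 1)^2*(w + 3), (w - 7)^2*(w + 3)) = w + 3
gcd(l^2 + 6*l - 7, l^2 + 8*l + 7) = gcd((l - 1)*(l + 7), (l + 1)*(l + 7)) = l + 7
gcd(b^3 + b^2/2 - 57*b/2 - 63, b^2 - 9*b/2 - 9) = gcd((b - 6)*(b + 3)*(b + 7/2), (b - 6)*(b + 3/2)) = b - 6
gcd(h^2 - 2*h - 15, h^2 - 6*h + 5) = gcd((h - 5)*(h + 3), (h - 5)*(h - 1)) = h - 5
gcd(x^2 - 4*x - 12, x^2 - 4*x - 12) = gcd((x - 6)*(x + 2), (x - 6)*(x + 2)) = x^2 - 4*x - 12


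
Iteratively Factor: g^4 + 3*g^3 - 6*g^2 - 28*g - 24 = (g + 2)*(g^3 + g^2 - 8*g - 12) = (g + 2)^2*(g^2 - g - 6) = (g + 2)^3*(g - 3)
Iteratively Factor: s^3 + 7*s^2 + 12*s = (s + 3)*(s^2 + 4*s) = (s + 3)*(s + 4)*(s)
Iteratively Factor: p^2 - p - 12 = (p - 4)*(p + 3)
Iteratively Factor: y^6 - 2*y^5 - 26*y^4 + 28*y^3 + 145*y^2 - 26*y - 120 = (y + 2)*(y^5 - 4*y^4 - 18*y^3 + 64*y^2 + 17*y - 60) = (y + 2)*(y + 4)*(y^4 - 8*y^3 + 14*y^2 + 8*y - 15) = (y - 3)*(y + 2)*(y + 4)*(y^3 - 5*y^2 - y + 5) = (y - 3)*(y + 1)*(y + 2)*(y + 4)*(y^2 - 6*y + 5) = (y - 5)*(y - 3)*(y + 1)*(y + 2)*(y + 4)*(y - 1)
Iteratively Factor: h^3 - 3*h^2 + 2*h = (h - 1)*(h^2 - 2*h) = h*(h - 1)*(h - 2)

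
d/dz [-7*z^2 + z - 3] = 1 - 14*z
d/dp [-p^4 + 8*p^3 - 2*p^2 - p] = -4*p^3 + 24*p^2 - 4*p - 1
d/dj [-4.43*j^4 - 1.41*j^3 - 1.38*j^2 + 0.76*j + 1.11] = -17.72*j^3 - 4.23*j^2 - 2.76*j + 0.76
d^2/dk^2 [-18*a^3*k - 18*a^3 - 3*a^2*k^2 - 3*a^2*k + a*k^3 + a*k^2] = 2*a*(-3*a + 3*k + 1)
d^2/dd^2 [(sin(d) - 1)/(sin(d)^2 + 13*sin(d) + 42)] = (-sin(d)^5 + 17*sin(d)^4 + 293*sin(d)^3 + 541*sin(d)^2 - 2640*sin(d) - 1346)/(sin(d)^2 + 13*sin(d) + 42)^3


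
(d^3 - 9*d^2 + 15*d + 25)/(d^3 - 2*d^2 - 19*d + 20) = (d^2 - 4*d - 5)/(d^2 + 3*d - 4)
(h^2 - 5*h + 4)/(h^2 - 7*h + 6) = (h - 4)/(h - 6)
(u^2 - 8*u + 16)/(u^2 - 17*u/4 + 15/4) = 4*(u^2 - 8*u + 16)/(4*u^2 - 17*u + 15)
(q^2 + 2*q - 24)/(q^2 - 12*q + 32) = (q + 6)/(q - 8)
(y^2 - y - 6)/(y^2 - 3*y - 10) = (y - 3)/(y - 5)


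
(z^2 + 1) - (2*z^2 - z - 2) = -z^2 + z + 3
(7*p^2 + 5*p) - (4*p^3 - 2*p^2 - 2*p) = -4*p^3 + 9*p^2 + 7*p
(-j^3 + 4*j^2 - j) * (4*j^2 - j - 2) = -4*j^5 + 17*j^4 - 6*j^3 - 7*j^2 + 2*j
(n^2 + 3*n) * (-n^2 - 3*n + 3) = -n^4 - 6*n^3 - 6*n^2 + 9*n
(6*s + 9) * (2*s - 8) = 12*s^2 - 30*s - 72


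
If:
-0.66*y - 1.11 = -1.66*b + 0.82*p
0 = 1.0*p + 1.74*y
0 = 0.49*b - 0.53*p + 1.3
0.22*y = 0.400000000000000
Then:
No Solution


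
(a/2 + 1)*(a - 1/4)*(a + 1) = a^3/2 + 11*a^2/8 + 5*a/8 - 1/4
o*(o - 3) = o^2 - 3*o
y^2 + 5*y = y*(y + 5)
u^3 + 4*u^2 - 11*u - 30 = (u - 3)*(u + 2)*(u + 5)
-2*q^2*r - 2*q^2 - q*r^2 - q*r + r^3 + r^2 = (-2*q + r)*(q + r)*(r + 1)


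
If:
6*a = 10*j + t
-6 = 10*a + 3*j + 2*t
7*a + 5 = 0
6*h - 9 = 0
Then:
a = -5/7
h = 3/2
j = -4/7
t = 10/7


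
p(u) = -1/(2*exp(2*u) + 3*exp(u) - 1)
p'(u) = -(-4*exp(2*u) - 3*exp(u))/(2*exp(2*u) + 3*exp(u) - 1)^2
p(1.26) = -0.03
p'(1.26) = 0.05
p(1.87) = -0.01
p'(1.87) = 0.02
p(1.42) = -0.02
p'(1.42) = 0.04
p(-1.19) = -10.23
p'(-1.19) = 134.22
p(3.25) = -0.00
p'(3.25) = 0.00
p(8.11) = -0.00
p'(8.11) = 0.00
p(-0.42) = -0.55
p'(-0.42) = 1.10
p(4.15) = -0.00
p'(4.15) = 0.00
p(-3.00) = 1.18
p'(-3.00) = 0.22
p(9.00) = 0.00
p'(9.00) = 0.00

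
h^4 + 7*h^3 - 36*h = h*(h - 2)*(h + 3)*(h + 6)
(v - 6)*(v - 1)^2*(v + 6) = v^4 - 2*v^3 - 35*v^2 + 72*v - 36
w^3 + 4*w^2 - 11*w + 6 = (w - 1)^2*(w + 6)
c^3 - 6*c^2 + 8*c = c*(c - 4)*(c - 2)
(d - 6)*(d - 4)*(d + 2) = d^3 - 8*d^2 + 4*d + 48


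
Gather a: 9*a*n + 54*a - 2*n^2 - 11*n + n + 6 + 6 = a*(9*n + 54) - 2*n^2 - 10*n + 12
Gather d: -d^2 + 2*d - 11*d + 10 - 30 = -d^2 - 9*d - 20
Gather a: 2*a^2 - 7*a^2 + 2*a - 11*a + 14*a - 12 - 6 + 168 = -5*a^2 + 5*a + 150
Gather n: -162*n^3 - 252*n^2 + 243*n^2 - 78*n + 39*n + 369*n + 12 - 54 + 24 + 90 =-162*n^3 - 9*n^2 + 330*n + 72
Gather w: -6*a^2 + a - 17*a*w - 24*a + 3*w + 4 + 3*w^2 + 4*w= -6*a^2 - 23*a + 3*w^2 + w*(7 - 17*a) + 4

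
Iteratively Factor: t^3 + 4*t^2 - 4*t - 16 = (t + 2)*(t^2 + 2*t - 8) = (t - 2)*(t + 2)*(t + 4)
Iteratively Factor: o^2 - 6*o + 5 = (o - 1)*(o - 5)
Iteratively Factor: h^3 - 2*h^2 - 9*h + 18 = (h + 3)*(h^2 - 5*h + 6) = (h - 2)*(h + 3)*(h - 3)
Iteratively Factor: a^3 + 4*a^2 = (a + 4)*(a^2) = a*(a + 4)*(a)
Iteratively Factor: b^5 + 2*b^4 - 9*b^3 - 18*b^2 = (b)*(b^4 + 2*b^3 - 9*b^2 - 18*b) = b*(b + 2)*(b^3 - 9*b) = b^2*(b + 2)*(b^2 - 9) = b^2*(b + 2)*(b + 3)*(b - 3)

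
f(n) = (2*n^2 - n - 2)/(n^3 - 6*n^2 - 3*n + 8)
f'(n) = (4*n - 1)/(n^3 - 6*n^2 - 3*n + 8) + (-3*n^2 + 12*n + 3)*(2*n^2 - n - 2)/(n^3 - 6*n^2 - 3*n + 8)^2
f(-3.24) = -0.28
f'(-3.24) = -0.06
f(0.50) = -0.39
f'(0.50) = -0.43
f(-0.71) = -0.04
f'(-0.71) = -0.53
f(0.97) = -3.05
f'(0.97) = -92.68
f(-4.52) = -0.22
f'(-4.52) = -0.03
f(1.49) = -0.15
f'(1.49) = -0.44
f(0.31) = -0.32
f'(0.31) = -0.28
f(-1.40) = -1.44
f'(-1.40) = -9.44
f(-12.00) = -0.12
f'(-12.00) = -0.00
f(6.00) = -6.40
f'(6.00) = -23.42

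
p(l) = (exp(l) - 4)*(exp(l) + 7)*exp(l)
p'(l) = (exp(l) - 4)*(exp(l) + 7)*exp(l) + (exp(l) - 4)*exp(2*l) + (exp(l) + 7)*exp(2*l) = (3*exp(2*l) + 6*exp(l) - 28)*exp(l)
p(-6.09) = -0.06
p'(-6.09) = -0.06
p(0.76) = -36.38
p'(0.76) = -3.11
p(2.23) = 803.39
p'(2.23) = 2671.50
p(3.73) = 76447.21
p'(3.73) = 226464.22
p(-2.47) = -2.35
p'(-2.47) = -2.32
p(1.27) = -16.51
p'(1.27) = 111.83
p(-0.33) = -18.21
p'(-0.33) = -15.91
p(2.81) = 4945.09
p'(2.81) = 14937.76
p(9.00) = 532244993622.86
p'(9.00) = 1596538454733.87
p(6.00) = 66136937.51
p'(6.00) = 197945140.15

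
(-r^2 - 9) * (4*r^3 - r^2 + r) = -4*r^5 + r^4 - 37*r^3 + 9*r^2 - 9*r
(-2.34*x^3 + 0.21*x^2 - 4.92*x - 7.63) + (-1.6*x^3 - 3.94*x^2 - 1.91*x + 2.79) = -3.94*x^3 - 3.73*x^2 - 6.83*x - 4.84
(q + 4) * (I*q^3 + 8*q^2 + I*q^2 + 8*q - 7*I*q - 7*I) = I*q^4 + 8*q^3 + 5*I*q^3 + 40*q^2 - 3*I*q^2 + 32*q - 35*I*q - 28*I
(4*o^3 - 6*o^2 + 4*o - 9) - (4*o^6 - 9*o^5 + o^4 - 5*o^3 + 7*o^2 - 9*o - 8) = -4*o^6 + 9*o^5 - o^4 + 9*o^3 - 13*o^2 + 13*o - 1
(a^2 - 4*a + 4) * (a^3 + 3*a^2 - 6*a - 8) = a^5 - a^4 - 14*a^3 + 28*a^2 + 8*a - 32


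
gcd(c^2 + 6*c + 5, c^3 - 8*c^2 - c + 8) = c + 1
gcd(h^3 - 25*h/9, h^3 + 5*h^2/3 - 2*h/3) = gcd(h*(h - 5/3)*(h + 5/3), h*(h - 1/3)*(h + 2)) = h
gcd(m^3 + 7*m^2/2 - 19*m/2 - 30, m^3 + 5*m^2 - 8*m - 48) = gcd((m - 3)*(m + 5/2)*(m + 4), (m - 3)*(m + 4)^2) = m^2 + m - 12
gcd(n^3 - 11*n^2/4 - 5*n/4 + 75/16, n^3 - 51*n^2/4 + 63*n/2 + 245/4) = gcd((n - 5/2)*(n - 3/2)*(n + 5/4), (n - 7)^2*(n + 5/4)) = n + 5/4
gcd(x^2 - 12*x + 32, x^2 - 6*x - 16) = x - 8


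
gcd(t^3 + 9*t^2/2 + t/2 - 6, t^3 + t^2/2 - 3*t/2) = t^2 + t/2 - 3/2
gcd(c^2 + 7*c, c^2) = c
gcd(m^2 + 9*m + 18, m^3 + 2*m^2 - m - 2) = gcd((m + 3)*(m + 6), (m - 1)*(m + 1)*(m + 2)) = 1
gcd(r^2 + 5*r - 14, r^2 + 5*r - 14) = r^2 + 5*r - 14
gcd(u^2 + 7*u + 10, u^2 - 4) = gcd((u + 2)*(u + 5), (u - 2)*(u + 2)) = u + 2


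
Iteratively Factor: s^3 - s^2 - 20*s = (s + 4)*(s^2 - 5*s) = (s - 5)*(s + 4)*(s)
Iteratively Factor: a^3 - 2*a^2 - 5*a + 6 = (a - 3)*(a^2 + a - 2) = (a - 3)*(a + 2)*(a - 1)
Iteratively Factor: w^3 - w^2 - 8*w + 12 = (w - 2)*(w^2 + w - 6) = (w - 2)*(w + 3)*(w - 2)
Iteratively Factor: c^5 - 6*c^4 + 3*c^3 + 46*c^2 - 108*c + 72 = (c - 2)*(c^4 - 4*c^3 - 5*c^2 + 36*c - 36) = (c - 2)*(c + 3)*(c^3 - 7*c^2 + 16*c - 12) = (c - 2)^2*(c + 3)*(c^2 - 5*c + 6) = (c - 2)^3*(c + 3)*(c - 3)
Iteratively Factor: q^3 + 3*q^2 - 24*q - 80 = (q + 4)*(q^2 - q - 20) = (q + 4)^2*(q - 5)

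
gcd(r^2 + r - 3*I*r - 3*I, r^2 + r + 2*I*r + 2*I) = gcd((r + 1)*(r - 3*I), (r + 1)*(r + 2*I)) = r + 1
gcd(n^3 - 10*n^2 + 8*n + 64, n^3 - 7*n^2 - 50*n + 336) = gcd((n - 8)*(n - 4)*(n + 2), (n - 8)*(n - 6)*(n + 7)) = n - 8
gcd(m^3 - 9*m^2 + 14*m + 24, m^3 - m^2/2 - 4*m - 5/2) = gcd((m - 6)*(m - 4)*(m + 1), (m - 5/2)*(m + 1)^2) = m + 1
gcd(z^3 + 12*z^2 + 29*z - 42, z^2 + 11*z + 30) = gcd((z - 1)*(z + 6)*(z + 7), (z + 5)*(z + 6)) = z + 6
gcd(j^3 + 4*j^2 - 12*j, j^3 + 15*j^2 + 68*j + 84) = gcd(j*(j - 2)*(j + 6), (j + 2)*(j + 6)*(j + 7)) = j + 6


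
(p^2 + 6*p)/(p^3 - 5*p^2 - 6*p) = (p + 6)/(p^2 - 5*p - 6)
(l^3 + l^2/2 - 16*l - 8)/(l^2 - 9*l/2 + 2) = (2*l^2 + 9*l + 4)/(2*l - 1)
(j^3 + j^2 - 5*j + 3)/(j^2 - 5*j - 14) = (-j^3 - j^2 + 5*j - 3)/(-j^2 + 5*j + 14)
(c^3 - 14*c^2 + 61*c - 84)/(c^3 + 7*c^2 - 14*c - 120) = (c^2 - 10*c + 21)/(c^2 + 11*c + 30)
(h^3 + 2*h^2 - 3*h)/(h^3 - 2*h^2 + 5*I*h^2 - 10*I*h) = (h^2 + 2*h - 3)/(h^2 + h*(-2 + 5*I) - 10*I)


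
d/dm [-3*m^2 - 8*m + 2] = -6*m - 8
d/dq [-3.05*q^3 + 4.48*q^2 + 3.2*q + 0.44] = -9.15*q^2 + 8.96*q + 3.2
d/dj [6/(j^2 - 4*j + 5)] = 12*(2 - j)/(j^2 - 4*j + 5)^2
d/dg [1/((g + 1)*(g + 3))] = 2*(-g - 2)/(g^4 + 8*g^3 + 22*g^2 + 24*g + 9)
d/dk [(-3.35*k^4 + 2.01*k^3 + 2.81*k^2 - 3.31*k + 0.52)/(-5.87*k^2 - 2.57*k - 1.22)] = (39.329*k^5 + 14.0298*k^4 + 6.0166*k^3 - 34.008*k^2 - 0.7516*k + 5.3746)/(34.4569*k^4 + 30.1718*k^3 + 20.9277*k^2 + 6.2708*k + 1.4884)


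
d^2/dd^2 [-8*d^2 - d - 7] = -16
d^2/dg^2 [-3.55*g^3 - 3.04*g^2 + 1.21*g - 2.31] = -21.3*g - 6.08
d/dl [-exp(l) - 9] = -exp(l)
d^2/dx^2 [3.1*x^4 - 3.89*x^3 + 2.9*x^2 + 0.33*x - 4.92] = 37.2*x^2 - 23.34*x + 5.8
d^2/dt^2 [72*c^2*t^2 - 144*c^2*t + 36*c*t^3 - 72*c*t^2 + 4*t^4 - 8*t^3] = 144*c^2 + 216*c*t - 144*c + 48*t^2 - 48*t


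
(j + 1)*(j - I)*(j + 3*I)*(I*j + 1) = I*j^4 - j^3 + I*j^3 - j^2 + 5*I*j^2 + 3*j + 5*I*j + 3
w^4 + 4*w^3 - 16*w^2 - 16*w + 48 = (w - 2)^2*(w + 2)*(w + 6)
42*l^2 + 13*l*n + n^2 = (6*l + n)*(7*l + n)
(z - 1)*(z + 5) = z^2 + 4*z - 5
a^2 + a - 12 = (a - 3)*(a + 4)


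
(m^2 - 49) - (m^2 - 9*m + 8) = 9*m - 57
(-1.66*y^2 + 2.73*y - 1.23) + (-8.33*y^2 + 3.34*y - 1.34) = -9.99*y^2 + 6.07*y - 2.57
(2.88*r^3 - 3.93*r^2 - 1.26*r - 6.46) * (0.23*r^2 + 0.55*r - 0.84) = 0.6624*r^5 + 0.6801*r^4 - 4.8705*r^3 + 1.1224*r^2 - 2.4946*r + 5.4264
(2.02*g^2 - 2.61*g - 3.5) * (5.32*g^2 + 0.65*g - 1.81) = 10.7464*g^4 - 12.5722*g^3 - 23.9727*g^2 + 2.4491*g + 6.335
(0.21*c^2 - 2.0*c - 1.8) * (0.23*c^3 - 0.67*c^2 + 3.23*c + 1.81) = 0.0483*c^5 - 0.6007*c^4 + 1.6043*c^3 - 4.8739*c^2 - 9.434*c - 3.258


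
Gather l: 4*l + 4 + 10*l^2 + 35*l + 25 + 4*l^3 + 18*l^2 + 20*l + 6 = 4*l^3 + 28*l^2 + 59*l + 35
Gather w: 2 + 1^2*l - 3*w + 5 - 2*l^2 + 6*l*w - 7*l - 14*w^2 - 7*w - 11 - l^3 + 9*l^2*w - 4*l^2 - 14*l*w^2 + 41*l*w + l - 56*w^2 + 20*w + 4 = -l^3 - 6*l^2 - 5*l + w^2*(-14*l - 70) + w*(9*l^2 + 47*l + 10)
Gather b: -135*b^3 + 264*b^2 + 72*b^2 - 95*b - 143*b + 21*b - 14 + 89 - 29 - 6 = -135*b^3 + 336*b^2 - 217*b + 40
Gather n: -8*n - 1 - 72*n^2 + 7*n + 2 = -72*n^2 - n + 1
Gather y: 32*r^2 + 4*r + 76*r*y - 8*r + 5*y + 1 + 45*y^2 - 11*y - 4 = 32*r^2 - 4*r + 45*y^2 + y*(76*r - 6) - 3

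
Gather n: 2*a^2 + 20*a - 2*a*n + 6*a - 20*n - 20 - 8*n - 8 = 2*a^2 + 26*a + n*(-2*a - 28) - 28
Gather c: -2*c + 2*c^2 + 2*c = 2*c^2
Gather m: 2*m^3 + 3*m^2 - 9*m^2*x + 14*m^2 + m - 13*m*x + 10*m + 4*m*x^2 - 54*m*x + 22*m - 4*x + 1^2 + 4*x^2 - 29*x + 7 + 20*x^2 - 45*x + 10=2*m^3 + m^2*(17 - 9*x) + m*(4*x^2 - 67*x + 33) + 24*x^2 - 78*x + 18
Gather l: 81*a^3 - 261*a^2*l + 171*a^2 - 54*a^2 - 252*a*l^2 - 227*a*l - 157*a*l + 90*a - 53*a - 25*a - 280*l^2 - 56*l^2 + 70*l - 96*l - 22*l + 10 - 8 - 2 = 81*a^3 + 117*a^2 + 12*a + l^2*(-252*a - 336) + l*(-261*a^2 - 384*a - 48)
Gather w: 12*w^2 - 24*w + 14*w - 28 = 12*w^2 - 10*w - 28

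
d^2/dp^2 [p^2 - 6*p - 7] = 2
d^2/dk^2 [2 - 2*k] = 0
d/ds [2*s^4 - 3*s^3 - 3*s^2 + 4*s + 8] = 8*s^3 - 9*s^2 - 6*s + 4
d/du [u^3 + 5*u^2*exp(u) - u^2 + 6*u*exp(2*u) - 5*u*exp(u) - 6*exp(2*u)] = 5*u^2*exp(u) + 3*u^2 + 12*u*exp(2*u) + 5*u*exp(u) - 2*u - 6*exp(2*u) - 5*exp(u)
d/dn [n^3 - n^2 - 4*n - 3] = 3*n^2 - 2*n - 4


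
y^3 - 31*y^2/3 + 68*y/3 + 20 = (y - 6)*(y - 5)*(y + 2/3)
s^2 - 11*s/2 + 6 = (s - 4)*(s - 3/2)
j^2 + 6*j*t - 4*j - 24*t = (j - 4)*(j + 6*t)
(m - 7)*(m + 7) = m^2 - 49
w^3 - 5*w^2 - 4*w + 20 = (w - 5)*(w - 2)*(w + 2)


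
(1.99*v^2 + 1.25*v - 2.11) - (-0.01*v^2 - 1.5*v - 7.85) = 2.0*v^2 + 2.75*v + 5.74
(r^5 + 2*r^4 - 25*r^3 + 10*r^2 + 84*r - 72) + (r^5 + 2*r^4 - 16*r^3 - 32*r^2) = 2*r^5 + 4*r^4 - 41*r^3 - 22*r^2 + 84*r - 72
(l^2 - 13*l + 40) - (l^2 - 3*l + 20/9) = 340/9 - 10*l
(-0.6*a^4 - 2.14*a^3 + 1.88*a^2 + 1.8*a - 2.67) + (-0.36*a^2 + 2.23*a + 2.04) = -0.6*a^4 - 2.14*a^3 + 1.52*a^2 + 4.03*a - 0.63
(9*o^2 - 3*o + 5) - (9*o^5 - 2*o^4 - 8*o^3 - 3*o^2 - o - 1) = -9*o^5 + 2*o^4 + 8*o^3 + 12*o^2 - 2*o + 6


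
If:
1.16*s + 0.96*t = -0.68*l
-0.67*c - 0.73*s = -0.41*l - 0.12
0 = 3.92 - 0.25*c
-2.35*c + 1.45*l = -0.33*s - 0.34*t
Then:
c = 15.68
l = 30.67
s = 3.00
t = -25.35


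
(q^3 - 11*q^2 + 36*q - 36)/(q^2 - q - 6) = (q^2 - 8*q + 12)/(q + 2)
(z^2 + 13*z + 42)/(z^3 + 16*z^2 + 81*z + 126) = 1/(z + 3)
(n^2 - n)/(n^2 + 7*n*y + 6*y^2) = n*(n - 1)/(n^2 + 7*n*y + 6*y^2)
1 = 1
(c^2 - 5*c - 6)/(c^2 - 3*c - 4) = (c - 6)/(c - 4)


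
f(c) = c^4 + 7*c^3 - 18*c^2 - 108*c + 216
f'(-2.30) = 37.22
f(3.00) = 0.00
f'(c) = 4*c^3 + 21*c^2 - 36*c - 108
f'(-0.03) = -106.90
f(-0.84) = 290.37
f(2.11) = -6.44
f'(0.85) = -120.97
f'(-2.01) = 16.72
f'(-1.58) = -14.47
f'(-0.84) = -65.31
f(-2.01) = 319.84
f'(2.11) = -52.89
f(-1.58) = 320.33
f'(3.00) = 81.00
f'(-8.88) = -933.29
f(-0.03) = 219.22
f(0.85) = 116.02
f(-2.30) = 312.00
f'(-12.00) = -3564.00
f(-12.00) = 7560.00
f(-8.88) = 1072.09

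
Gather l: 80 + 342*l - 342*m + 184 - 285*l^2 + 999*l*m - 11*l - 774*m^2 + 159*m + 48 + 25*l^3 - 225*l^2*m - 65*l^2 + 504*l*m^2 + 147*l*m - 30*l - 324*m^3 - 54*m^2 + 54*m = 25*l^3 + l^2*(-225*m - 350) + l*(504*m^2 + 1146*m + 301) - 324*m^3 - 828*m^2 - 129*m + 312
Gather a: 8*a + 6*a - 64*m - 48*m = 14*a - 112*m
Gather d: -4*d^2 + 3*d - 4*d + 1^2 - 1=-4*d^2 - d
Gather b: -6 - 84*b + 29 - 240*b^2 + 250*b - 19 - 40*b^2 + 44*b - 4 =-280*b^2 + 210*b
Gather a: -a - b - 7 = -a - b - 7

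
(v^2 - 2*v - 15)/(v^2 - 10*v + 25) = (v + 3)/(v - 5)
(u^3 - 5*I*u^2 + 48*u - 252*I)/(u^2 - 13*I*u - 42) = (u^2 + I*u + 42)/(u - 7*I)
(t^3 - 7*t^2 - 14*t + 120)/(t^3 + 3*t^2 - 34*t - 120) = (t - 5)/(t + 5)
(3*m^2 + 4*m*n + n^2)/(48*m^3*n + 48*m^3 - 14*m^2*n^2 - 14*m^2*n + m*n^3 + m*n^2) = (3*m^2 + 4*m*n + n^2)/(m*(48*m^2*n + 48*m^2 - 14*m*n^2 - 14*m*n + n^3 + n^2))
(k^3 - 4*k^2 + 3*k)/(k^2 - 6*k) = (k^2 - 4*k + 3)/(k - 6)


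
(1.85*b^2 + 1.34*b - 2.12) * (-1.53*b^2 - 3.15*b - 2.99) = -2.8305*b^4 - 7.8777*b^3 - 6.5089*b^2 + 2.6714*b + 6.3388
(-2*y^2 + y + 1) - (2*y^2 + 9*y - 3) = -4*y^2 - 8*y + 4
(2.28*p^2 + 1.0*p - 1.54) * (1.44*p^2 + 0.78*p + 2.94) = 3.2832*p^4 + 3.2184*p^3 + 5.2656*p^2 + 1.7388*p - 4.5276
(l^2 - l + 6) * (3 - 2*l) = -2*l^3 + 5*l^2 - 15*l + 18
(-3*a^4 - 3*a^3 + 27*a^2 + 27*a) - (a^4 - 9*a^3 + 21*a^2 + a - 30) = -4*a^4 + 6*a^3 + 6*a^2 + 26*a + 30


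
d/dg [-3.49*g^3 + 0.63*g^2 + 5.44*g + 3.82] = -10.47*g^2 + 1.26*g + 5.44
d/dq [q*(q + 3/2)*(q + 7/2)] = 3*q^2 + 10*q + 21/4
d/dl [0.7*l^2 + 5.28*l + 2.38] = 1.4*l + 5.28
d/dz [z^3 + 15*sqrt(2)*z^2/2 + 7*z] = 3*z^2 + 15*sqrt(2)*z + 7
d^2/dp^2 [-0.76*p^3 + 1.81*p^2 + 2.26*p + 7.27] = 3.62 - 4.56*p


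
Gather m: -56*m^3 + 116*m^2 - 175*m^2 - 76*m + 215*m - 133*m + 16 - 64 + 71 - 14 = -56*m^3 - 59*m^2 + 6*m + 9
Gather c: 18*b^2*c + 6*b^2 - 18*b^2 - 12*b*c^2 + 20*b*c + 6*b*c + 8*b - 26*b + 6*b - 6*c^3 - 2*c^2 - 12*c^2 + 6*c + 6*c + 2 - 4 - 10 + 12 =-12*b^2 - 12*b - 6*c^3 + c^2*(-12*b - 14) + c*(18*b^2 + 26*b + 12)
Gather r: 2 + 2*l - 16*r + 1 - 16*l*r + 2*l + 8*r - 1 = 4*l + r*(-16*l - 8) + 2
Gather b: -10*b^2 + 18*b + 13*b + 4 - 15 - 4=-10*b^2 + 31*b - 15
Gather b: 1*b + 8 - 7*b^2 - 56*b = -7*b^2 - 55*b + 8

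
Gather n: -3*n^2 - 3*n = -3*n^2 - 3*n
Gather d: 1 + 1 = 2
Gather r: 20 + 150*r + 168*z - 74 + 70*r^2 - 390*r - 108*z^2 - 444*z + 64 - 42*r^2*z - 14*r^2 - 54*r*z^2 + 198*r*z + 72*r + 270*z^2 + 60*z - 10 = r^2*(56 - 42*z) + r*(-54*z^2 + 198*z - 168) + 162*z^2 - 216*z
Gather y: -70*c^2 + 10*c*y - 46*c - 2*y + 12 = -70*c^2 - 46*c + y*(10*c - 2) + 12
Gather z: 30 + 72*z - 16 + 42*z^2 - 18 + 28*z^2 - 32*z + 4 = 70*z^2 + 40*z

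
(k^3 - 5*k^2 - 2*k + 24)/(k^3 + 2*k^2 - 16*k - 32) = (k - 3)/(k + 4)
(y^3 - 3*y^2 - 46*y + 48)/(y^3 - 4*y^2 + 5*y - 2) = (y^2 - 2*y - 48)/(y^2 - 3*y + 2)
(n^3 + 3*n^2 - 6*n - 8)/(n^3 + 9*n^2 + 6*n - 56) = (n + 1)/(n + 7)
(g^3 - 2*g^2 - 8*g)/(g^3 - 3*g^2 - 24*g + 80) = g*(g + 2)/(g^2 + g - 20)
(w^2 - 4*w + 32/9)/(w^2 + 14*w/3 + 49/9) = (9*w^2 - 36*w + 32)/(9*w^2 + 42*w + 49)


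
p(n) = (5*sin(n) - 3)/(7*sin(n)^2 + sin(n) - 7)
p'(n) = (-14*sin(n)*cos(n) - cos(n))*(5*sin(n) - 3)/(7*sin(n)^2 + sin(n) - 7)^2 + 5*cos(n)/(7*sin(n)^2 + sin(n) - 7) = (-35*sin(n)^2 + 42*sin(n) - 32)*cos(n)/(sin(n) - 7*cos(n)^2)^2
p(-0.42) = 0.81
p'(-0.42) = -1.29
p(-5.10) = -21.94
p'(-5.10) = -1584.57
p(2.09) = -1.57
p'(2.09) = 14.87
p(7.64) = 2.85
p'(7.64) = -11.83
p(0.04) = 0.40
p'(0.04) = -0.63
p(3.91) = 1.50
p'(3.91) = 3.02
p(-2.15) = 2.45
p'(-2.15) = 5.83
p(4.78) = 7.76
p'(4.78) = -6.93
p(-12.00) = 0.07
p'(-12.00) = -0.83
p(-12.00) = 0.07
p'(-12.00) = -0.83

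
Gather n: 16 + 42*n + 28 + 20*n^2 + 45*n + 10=20*n^2 + 87*n + 54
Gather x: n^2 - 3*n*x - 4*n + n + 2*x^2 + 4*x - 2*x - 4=n^2 - 3*n + 2*x^2 + x*(2 - 3*n) - 4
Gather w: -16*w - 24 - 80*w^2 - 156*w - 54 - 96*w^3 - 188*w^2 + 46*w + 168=-96*w^3 - 268*w^2 - 126*w + 90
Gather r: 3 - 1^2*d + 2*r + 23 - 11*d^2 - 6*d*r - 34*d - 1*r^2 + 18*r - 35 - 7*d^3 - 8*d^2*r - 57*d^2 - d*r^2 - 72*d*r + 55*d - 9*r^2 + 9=-7*d^3 - 68*d^2 + 20*d + r^2*(-d - 10) + r*(-8*d^2 - 78*d + 20)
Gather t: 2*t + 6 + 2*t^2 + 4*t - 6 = 2*t^2 + 6*t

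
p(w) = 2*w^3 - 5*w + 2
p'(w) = 6*w^2 - 5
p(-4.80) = -195.18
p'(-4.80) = 133.24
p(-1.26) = 4.30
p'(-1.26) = 4.53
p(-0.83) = 5.01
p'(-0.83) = -0.87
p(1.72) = 3.58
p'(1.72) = 12.75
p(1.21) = -0.51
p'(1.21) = 3.78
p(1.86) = 5.57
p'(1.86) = 15.76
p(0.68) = -0.77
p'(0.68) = -2.23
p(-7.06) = -666.49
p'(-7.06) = 294.06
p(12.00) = 3398.00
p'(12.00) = 859.00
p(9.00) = 1415.00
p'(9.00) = 481.00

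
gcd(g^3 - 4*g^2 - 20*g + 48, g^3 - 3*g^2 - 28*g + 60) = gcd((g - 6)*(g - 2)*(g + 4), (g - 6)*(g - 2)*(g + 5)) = g^2 - 8*g + 12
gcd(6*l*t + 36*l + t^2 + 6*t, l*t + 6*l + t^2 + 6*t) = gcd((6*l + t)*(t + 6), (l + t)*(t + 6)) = t + 6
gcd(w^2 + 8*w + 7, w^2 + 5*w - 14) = w + 7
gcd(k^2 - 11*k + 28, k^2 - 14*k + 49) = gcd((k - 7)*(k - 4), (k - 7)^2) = k - 7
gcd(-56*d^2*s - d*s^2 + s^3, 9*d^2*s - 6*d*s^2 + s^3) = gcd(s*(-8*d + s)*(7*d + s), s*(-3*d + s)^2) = s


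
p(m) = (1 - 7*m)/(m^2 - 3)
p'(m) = -2*m*(1 - 7*m)/(m^2 - 3)^2 - 7/(m^2 - 3) = (7*m^2 - 2*m + 21)/(m^4 - 6*m^2 + 9)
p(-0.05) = -0.45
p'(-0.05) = 2.35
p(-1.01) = -4.08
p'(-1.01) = 7.69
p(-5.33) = 1.51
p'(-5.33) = 0.36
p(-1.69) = -89.16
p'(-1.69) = 2142.86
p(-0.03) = -0.40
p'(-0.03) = 2.34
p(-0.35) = -1.20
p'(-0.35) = 2.72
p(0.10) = -0.10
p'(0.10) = 2.33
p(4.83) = -1.61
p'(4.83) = 0.42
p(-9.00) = 0.82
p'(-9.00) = 0.10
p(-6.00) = 1.30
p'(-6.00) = 0.26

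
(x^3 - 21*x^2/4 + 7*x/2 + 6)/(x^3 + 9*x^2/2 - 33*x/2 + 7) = (4*x^2 - 13*x - 12)/(2*(2*x^2 + 13*x - 7))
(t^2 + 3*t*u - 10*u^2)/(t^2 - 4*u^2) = (t + 5*u)/(t + 2*u)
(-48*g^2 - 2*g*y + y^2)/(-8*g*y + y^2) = (6*g + y)/y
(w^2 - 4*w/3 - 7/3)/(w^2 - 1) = (w - 7/3)/(w - 1)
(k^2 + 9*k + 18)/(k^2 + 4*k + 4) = (k^2 + 9*k + 18)/(k^2 + 4*k + 4)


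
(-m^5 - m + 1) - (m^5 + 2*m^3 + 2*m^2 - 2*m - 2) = -2*m^5 - 2*m^3 - 2*m^2 + m + 3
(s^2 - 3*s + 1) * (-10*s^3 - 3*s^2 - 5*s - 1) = -10*s^5 + 27*s^4 - 6*s^3 + 11*s^2 - 2*s - 1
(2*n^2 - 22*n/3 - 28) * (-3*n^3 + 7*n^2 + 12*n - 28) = -6*n^5 + 36*n^4 + 170*n^3/3 - 340*n^2 - 392*n/3 + 784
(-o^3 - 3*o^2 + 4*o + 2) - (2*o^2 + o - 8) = -o^3 - 5*o^2 + 3*o + 10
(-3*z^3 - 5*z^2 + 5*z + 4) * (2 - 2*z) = 6*z^4 + 4*z^3 - 20*z^2 + 2*z + 8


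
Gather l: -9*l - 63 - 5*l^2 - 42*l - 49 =-5*l^2 - 51*l - 112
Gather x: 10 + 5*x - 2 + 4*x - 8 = 9*x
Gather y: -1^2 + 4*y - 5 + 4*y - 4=8*y - 10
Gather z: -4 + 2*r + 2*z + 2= 2*r + 2*z - 2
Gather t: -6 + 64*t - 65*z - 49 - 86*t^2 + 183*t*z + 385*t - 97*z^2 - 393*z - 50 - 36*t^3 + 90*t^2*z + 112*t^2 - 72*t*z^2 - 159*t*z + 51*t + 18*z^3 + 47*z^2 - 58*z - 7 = -36*t^3 + t^2*(90*z + 26) + t*(-72*z^2 + 24*z + 500) + 18*z^3 - 50*z^2 - 516*z - 112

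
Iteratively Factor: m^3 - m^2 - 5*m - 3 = (m - 3)*(m^2 + 2*m + 1) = (m - 3)*(m + 1)*(m + 1)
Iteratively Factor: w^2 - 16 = (w + 4)*(w - 4)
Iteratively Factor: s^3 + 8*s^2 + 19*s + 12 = (s + 4)*(s^2 + 4*s + 3) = (s + 1)*(s + 4)*(s + 3)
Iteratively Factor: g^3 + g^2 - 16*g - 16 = (g + 1)*(g^2 - 16) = (g - 4)*(g + 1)*(g + 4)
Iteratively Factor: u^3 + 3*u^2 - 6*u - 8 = (u + 4)*(u^2 - u - 2) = (u + 1)*(u + 4)*(u - 2)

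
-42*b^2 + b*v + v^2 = (-6*b + v)*(7*b + v)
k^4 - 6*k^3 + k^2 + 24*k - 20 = (k - 5)*(k - 2)*(k - 1)*(k + 2)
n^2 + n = n*(n + 1)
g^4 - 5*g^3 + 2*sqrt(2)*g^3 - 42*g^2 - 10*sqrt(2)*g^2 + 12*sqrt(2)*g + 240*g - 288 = (g - 3)*(g - 2)*(g - 4*sqrt(2))*(g + 6*sqrt(2))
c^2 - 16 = (c - 4)*(c + 4)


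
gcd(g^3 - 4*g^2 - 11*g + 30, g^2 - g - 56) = 1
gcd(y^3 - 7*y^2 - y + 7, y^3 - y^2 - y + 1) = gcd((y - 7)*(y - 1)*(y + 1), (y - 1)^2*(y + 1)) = y^2 - 1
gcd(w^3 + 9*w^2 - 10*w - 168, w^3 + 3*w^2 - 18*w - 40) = w - 4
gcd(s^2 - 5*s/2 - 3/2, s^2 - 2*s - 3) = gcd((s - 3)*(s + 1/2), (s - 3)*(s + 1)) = s - 3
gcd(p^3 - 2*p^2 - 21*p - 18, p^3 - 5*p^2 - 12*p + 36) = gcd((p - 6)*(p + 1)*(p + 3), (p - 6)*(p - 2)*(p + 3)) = p^2 - 3*p - 18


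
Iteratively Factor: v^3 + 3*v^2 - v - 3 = (v + 3)*(v^2 - 1) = (v - 1)*(v + 3)*(v + 1)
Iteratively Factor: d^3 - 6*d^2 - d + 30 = (d + 2)*(d^2 - 8*d + 15) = (d - 5)*(d + 2)*(d - 3)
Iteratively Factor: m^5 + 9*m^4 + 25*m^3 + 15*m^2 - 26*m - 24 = (m + 4)*(m^4 + 5*m^3 + 5*m^2 - 5*m - 6) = (m + 2)*(m + 4)*(m^3 + 3*m^2 - m - 3) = (m + 2)*(m + 3)*(m + 4)*(m^2 - 1) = (m - 1)*(m + 2)*(m + 3)*(m + 4)*(m + 1)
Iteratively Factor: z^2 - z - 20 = (z - 5)*(z + 4)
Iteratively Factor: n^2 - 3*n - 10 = (n + 2)*(n - 5)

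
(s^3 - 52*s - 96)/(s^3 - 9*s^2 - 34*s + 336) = (s + 2)/(s - 7)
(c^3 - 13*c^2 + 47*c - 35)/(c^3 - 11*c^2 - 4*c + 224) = (c^2 - 6*c + 5)/(c^2 - 4*c - 32)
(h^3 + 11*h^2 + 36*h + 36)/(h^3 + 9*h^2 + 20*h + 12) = (h + 3)/(h + 1)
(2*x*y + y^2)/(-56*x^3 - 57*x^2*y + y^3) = y*(-2*x - y)/(56*x^3 + 57*x^2*y - y^3)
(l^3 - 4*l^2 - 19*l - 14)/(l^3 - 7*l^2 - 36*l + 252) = (l^2 + 3*l + 2)/(l^2 - 36)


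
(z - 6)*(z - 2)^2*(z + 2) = z^4 - 8*z^3 + 8*z^2 + 32*z - 48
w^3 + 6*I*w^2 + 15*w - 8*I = (w - I)^2*(w + 8*I)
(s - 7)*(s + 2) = s^2 - 5*s - 14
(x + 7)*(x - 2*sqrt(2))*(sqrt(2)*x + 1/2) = sqrt(2)*x^3 - 7*x^2/2 + 7*sqrt(2)*x^2 - 49*x/2 - sqrt(2)*x - 7*sqrt(2)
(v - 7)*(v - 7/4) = v^2 - 35*v/4 + 49/4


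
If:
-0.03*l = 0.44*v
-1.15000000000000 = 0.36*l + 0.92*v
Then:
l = -3.87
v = 0.26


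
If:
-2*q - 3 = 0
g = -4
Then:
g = -4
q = -3/2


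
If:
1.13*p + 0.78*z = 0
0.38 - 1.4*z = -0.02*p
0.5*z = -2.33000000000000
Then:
No Solution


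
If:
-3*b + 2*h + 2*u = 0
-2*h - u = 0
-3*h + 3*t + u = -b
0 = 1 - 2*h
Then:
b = -1/3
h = 1/2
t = 17/18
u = -1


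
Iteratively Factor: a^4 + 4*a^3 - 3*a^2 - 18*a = (a)*(a^3 + 4*a^2 - 3*a - 18) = a*(a + 3)*(a^2 + a - 6) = a*(a + 3)^2*(a - 2)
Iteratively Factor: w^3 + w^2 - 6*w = (w - 2)*(w^2 + 3*w) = w*(w - 2)*(w + 3)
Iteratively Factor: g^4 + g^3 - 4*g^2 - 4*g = (g + 1)*(g^3 - 4*g) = g*(g + 1)*(g^2 - 4) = g*(g - 2)*(g + 1)*(g + 2)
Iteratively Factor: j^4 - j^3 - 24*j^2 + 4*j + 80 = (j + 4)*(j^3 - 5*j^2 - 4*j + 20) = (j + 2)*(j + 4)*(j^2 - 7*j + 10) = (j - 2)*(j + 2)*(j + 4)*(j - 5)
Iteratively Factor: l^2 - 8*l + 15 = (l - 5)*(l - 3)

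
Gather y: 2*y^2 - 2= 2*y^2 - 2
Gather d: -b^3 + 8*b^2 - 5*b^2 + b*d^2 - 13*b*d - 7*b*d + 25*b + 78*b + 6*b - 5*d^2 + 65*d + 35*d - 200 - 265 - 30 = -b^3 + 3*b^2 + 109*b + d^2*(b - 5) + d*(100 - 20*b) - 495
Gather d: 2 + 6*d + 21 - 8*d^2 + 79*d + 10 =-8*d^2 + 85*d + 33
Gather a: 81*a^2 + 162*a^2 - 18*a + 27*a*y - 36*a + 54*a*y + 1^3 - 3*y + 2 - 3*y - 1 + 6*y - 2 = 243*a^2 + a*(81*y - 54)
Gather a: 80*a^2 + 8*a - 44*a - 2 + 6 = 80*a^2 - 36*a + 4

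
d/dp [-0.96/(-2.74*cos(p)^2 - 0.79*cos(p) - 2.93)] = (5.2608*cos(p) + 0.7584)*sin(p)/(2.74*cos(p)^2 + 0.79*cos(p) + 2.93)^2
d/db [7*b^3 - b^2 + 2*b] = 21*b^2 - 2*b + 2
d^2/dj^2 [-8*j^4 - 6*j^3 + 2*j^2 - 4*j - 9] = -96*j^2 - 36*j + 4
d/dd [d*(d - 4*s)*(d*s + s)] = s*(3*d^2 - 8*d*s + 2*d - 4*s)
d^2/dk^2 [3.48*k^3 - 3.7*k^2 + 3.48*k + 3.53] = 20.88*k - 7.4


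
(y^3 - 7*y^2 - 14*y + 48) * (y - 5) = y^4 - 12*y^3 + 21*y^2 + 118*y - 240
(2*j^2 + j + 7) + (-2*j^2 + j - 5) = 2*j + 2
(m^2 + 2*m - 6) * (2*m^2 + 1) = 2*m^4 + 4*m^3 - 11*m^2 + 2*m - 6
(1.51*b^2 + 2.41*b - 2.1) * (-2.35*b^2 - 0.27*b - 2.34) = -3.5485*b^4 - 6.0712*b^3 + 0.750900000000001*b^2 - 5.0724*b + 4.914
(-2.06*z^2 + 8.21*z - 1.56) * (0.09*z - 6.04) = -0.1854*z^3 + 13.1813*z^2 - 49.7288*z + 9.4224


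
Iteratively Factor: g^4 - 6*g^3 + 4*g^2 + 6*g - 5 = (g - 1)*(g^3 - 5*g^2 - g + 5) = (g - 1)^2*(g^2 - 4*g - 5) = (g - 5)*(g - 1)^2*(g + 1)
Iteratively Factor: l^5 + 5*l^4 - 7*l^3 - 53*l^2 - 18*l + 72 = (l + 4)*(l^4 + l^3 - 11*l^2 - 9*l + 18) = (l + 2)*(l + 4)*(l^3 - l^2 - 9*l + 9) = (l - 3)*(l + 2)*(l + 4)*(l^2 + 2*l - 3) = (l - 3)*(l + 2)*(l + 3)*(l + 4)*(l - 1)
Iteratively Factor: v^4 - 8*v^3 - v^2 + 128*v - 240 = (v + 4)*(v^3 - 12*v^2 + 47*v - 60) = (v - 5)*(v + 4)*(v^2 - 7*v + 12) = (v - 5)*(v - 3)*(v + 4)*(v - 4)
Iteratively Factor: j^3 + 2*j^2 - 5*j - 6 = (j + 3)*(j^2 - j - 2) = (j + 1)*(j + 3)*(j - 2)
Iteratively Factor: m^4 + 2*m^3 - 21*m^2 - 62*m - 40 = (m + 1)*(m^3 + m^2 - 22*m - 40) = (m + 1)*(m + 2)*(m^2 - m - 20) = (m - 5)*(m + 1)*(m + 2)*(m + 4)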